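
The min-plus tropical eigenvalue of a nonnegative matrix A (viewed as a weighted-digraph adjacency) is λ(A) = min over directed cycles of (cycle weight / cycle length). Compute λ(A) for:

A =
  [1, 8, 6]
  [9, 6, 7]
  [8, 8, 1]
λ(A) = 1

Enumerate directed cycles and compute their means (weight / length). Sample:
  cycle 0 → 0: weight = 1, length = 1, mean = 1/1 ≈ 1.000
  cycle 1 → 1: weight = 6, length = 1, mean = 6/1 ≈ 6.000
  cycle 2 → 2: weight = 1, length = 1, mean = 1/1 ≈ 1.000
  cycle 0 → 1 → 0: weight = 17, length = 2, mean = 17/2 ≈ 8.500
  cycle 0 → 2 → 0: weight = 14, length = 2, mean = 14/2 ≈ 7.000
  cycle 1 → 0 → 1: weight = 17, length = 2, mean = 17/2 ≈ 8.500
Minimum mean = 1.000, attained e.g. along the cycle 0 → 0 with weight 1 and length 1. So λ(A) = 1/1 = 1.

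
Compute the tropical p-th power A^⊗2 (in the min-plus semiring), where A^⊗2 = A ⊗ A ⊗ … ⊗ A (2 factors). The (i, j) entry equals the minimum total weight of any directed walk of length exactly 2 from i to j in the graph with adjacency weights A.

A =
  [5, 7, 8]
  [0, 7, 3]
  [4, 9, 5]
A^⊗2 =
  [7, 12, 10]
  [5, 7, 8]
  [9, 11, 10]

Each entry (A^⊗2)_ij equals the minimum over all length-2 walks i = v_0 → v_1 → … → v_2 = j of Σ_t A[v_t][v_{t+1}]. For example, for (i, j) = (0, 2) we minimise over 3 possible intermediate vertex sequences; the minimum is 10, attained along the walk 0 → 1 → 2.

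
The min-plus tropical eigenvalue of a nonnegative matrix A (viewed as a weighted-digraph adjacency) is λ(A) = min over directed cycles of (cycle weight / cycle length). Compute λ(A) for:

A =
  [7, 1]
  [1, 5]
λ(A) = 1

Enumerate directed cycles and compute their means (weight / length). Sample:
  cycle 0 → 0: weight = 7, length = 1, mean = 7/1 ≈ 7.000
  cycle 1 → 1: weight = 5, length = 1, mean = 5/1 ≈ 5.000
  cycle 0 → 1 → 0: weight = 2, length = 2, mean = 2/2 ≈ 1.000
  cycle 1 → 0 → 1: weight = 2, length = 2, mean = 2/2 ≈ 1.000
Minimum mean = 1.000, attained e.g. along the cycle 0 → 1 → 0 with weight 2 and length 2. So λ(A) = 2/2 = 1.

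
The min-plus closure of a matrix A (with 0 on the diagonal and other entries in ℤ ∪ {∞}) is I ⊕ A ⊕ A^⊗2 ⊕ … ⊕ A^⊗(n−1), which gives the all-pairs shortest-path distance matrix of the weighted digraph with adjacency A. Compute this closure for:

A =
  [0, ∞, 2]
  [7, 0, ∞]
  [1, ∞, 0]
Closure =
  [0, ∞, 2]
  [7, 0, 9]
  [1, ∞, 0]

This is the Floyd-Warshall all-pairs shortest-path computation. For each intermediate vertex k = 0, 1, …, 2, update dist[i][j] ← min(dist[i][j], dist[i][k] + dist[k][j]). The final matrix gives, for each (i, j), the minimum total weight of any directed path from i to j (possibly empty when i = j).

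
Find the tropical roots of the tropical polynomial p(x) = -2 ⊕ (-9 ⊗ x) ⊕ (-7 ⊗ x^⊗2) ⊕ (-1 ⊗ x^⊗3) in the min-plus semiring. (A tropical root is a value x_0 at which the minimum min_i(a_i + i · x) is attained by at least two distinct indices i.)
Roots: {-6, -2, 7}

Each tropical root is a break point of the lower envelope of the lines y = a_i + i · x (there are 4 lines, with slopes 0, 1, ..., 3). Only the lines that attain the minimum somewhere contribute to roots; other lines are dominated. Here the surviving (envelope) indices are i = 3, i = 2, i = 1, i = 0.
Intersections between consecutive envelope lines give the roots: for adjacent envelope indices i < j the intersection is x = (a_i − a_j) / (j − i). Reading off the sorted break points: {-6, -2, 7}.
Verification: at each break x_0, at least two indices attain the minimum of min_i(a_i + i · x_0).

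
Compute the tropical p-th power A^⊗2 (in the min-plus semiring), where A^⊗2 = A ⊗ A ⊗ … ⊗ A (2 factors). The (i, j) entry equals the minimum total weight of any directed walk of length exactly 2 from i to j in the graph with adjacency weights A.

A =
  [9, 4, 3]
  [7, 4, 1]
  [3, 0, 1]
A^⊗2 =
  [6, 3, 4]
  [4, 1, 2]
  [4, 1, 1]

Each entry (A^⊗2)_ij equals the minimum over all length-2 walks i = v_0 → v_1 → … → v_2 = j of Σ_t A[v_t][v_{t+1}]. For example, for (i, j) = (0, 2) we minimise over 3 possible intermediate vertex sequences; the minimum is 4, attained along the walk 0 → 2 → 2.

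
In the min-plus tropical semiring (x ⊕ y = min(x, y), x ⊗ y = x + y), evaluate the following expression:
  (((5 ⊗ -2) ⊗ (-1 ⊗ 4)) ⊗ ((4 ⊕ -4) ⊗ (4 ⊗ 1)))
(((5 ⊗ -2) ⊗ (-1 ⊗ 4)) ⊗ ((4 ⊕ -4) ⊗ (4 ⊗ 1))) = 7

Expand innermost to outermost. Recall ⊕ takes the minimum of its arguments and ⊗ takes their sum. Working out the expression (((5 ⊗ -2) ⊗ (-1 ⊗ 4)) ⊗ ((4 ⊕ -4) ⊗ (4 ⊗ 1))) gives 7.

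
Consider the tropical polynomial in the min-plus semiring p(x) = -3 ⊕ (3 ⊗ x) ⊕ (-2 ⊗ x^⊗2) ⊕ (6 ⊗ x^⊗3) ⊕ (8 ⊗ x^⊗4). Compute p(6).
p(6) = -3

A tropical monomial a ⊗ x^⊗i evaluates to a + i · x. Evaluating each term at x = 6:
  Term 0 contributes -3 + 0 · 6 = -3
  Term 1 contributes 3 + 1 · 6 = 9
  Term 2 contributes -2 + 2 · 6 = 10
  Term 3 contributes 6 + 3 · 6 = 24
  Term 4 contributes 8 + 4 · 6 = 32
p(6) = ⊕ of these = min[-3, 9, 10, 24, 32] = -3.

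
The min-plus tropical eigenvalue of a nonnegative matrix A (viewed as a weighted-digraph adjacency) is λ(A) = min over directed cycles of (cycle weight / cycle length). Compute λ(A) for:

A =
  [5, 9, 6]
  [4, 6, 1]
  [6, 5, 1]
λ(A) = 1

Enumerate directed cycles and compute their means (weight / length). Sample:
  cycle 0 → 0: weight = 5, length = 1, mean = 5/1 ≈ 5.000
  cycle 1 → 1: weight = 6, length = 1, mean = 6/1 ≈ 6.000
  cycle 2 → 2: weight = 1, length = 1, mean = 1/1 ≈ 1.000
  cycle 0 → 1 → 0: weight = 13, length = 2, mean = 13/2 ≈ 6.500
  cycle 0 → 2 → 0: weight = 12, length = 2, mean = 12/2 ≈ 6.000
  cycle 1 → 0 → 1: weight = 13, length = 2, mean = 13/2 ≈ 6.500
Minimum mean = 1.000, attained e.g. along the cycle 2 → 2 with weight 1 and length 1. So λ(A) = 1/1 = 1.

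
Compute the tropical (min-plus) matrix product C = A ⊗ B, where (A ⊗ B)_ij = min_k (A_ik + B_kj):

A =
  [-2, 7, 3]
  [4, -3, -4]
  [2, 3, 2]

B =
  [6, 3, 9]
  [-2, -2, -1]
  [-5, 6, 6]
A ⊗ B =
  [-2, 1, 6]
  [-9, -5, -4]
  [-3, 1, 2]

Apply the min-plus product entry-by-entry:
  C[0][0] = min over k of (A[0][0] + B[0][0] = -2 + 6 = 4, A[0][1] + B[1][0] = 7 + -2 = 5, A[0][2] + B[2][0] = 3 + -5 = -2) = -2 (attained at k = 2)
  C[0][1] = min over k of (A[0][0] + B[0][1] = -2 + 3 = 1, A[0][1] + B[1][1] = 7 + -2 = 5, A[0][2] + B[2][1] = 3 + 6 = 9) = 1 (attained at k = 0)
  C[0][2] = min over k of (A[0][0] + B[0][2] = -2 + 9 = 7, A[0][1] + B[1][2] = 7 + -1 = 6, A[0][2] + B[2][2] = 3 + 6 = 9) = 6 (attained at k = 1)
  C[1][0] = min over k of (A[1][0] + B[0][0] = 4 + 6 = 10, A[1][1] + B[1][0] = -3 + -2 = -5, A[1][2] + B[2][0] = -4 + -5 = -9) = -9 (attained at k = 2)
  C[1][1] = min over k of (A[1][0] + B[0][1] = 4 + 3 = 7, A[1][1] + B[1][1] = -3 + -2 = -5, A[1][2] + B[2][1] = -4 + 6 = 2) = -5 (attained at k = 1)
  C[1][2] = min over k of (A[1][0] + B[0][2] = 4 + 9 = 13, A[1][1] + B[1][2] = -3 + -1 = -4, A[1][2] + B[2][2] = -4 + 6 = 2) = -4 (attained at k = 1)
  C[2][0] = min over k of (A[2][0] + B[0][0] = 2 + 6 = 8, A[2][1] + B[1][0] = 3 + -2 = 1, A[2][2] + B[2][0] = 2 + -5 = -3) = -3 (attained at k = 2)
  C[2][1] = min over k of (A[2][0] + B[0][1] = 2 + 3 = 5, A[2][1] + B[1][1] = 3 + -2 = 1, A[2][2] + B[2][1] = 2 + 6 = 8) = 1 (attained at k = 1)
  C[2][2] = min over k of (A[2][0] + B[0][2] = 2 + 9 = 11, A[2][1] + B[1][2] = 3 + -1 = 2, A[2][2] + B[2][2] = 2 + 6 = 8) = 2 (attained at k = 1)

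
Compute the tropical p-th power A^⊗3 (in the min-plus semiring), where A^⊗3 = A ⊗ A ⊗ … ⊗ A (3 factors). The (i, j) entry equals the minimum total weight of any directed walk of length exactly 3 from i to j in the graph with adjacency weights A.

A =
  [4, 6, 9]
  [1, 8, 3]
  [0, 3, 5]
A^⊗3 =
  [9, 12, 13]
  [7, 9, 9]
  [6, 9, 9]

Each entry (A^⊗3)_ij equals the minimum over all length-3 walks i = v_0 → v_1 → … → v_3 = j of Σ_t A[v_t][v_{t+1}]. For example, for (i, j) = (0, 2) we minimise over 9 possible intermediate vertex sequences; the minimum is 13, attained along the walk 0 → 0 → 1 → 2.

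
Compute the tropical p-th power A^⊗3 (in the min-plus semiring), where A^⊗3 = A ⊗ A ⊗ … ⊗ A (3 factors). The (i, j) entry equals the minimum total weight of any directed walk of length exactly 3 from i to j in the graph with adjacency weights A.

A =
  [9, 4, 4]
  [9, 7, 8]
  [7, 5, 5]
A^⊗3 =
  [16, 14, 14]
  [20, 18, 18]
  [17, 15, 15]

Each entry (A^⊗3)_ij equals the minimum over all length-3 walks i = v_0 → v_1 → … → v_3 = j of Σ_t A[v_t][v_{t+1}]. For example, for (i, j) = (0, 2) we minimise over 9 possible intermediate vertex sequences; the minimum is 14, attained along the walk 0 → 2 → 2 → 2.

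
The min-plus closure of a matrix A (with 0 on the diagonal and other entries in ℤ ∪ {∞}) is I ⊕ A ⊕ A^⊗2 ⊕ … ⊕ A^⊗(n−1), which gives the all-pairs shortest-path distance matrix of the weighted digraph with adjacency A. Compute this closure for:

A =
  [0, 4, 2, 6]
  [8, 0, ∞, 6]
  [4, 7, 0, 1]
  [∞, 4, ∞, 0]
Closure =
  [0, 4, 2, 3]
  [8, 0, 10, 6]
  [4, 5, 0, 1]
  [12, 4, 14, 0]

This is the Floyd-Warshall all-pairs shortest-path computation. For each intermediate vertex k = 0, 1, …, 3, update dist[i][j] ← min(dist[i][j], dist[i][k] + dist[k][j]). The final matrix gives, for each (i, j), the minimum total weight of any directed path from i to j (possibly empty when i = j).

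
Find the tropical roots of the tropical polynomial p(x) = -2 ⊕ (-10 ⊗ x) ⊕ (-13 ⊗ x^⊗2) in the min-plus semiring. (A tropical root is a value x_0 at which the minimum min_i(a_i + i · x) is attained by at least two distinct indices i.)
Roots: {3, 8}

Each tropical root is a break point of the lower envelope of the lines y = a_i + i · x (there are 3 lines, with slopes 0, 1, ..., 2). Only the lines that attain the minimum somewhere contribute to roots; other lines are dominated. Here the surviving (envelope) indices are i = 2, i = 1, i = 0.
Intersections between consecutive envelope lines give the roots: for adjacent envelope indices i < j the intersection is x = (a_i − a_j) / (j − i). Reading off the sorted break points: {3, 8}.
Verification: at each break x_0, at least two indices attain the minimum of min_i(a_i + i · x_0).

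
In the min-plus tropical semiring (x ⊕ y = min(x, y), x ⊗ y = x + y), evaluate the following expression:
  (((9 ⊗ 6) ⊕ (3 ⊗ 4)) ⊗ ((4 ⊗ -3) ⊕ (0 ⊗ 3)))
(((9 ⊗ 6) ⊕ (3 ⊗ 4)) ⊗ ((4 ⊗ -3) ⊕ (0 ⊗ 3))) = 8

Expand innermost to outermost. Recall ⊕ takes the minimum of its arguments and ⊗ takes their sum. Working out the expression (((9 ⊗ 6) ⊕ (3 ⊗ 4)) ⊗ ((4 ⊗ -3) ⊕ (0 ⊗ 3))) gives 8.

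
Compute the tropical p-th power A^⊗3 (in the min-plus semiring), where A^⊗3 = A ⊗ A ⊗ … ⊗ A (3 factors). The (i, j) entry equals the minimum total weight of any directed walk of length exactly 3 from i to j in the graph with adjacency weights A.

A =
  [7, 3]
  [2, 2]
A^⊗3 =
  [7, 7]
  [6, 6]

Each entry (A^⊗3)_ij equals the minimum over all length-3 walks i = v_0 → v_1 → … → v_3 = j of Σ_t A[v_t][v_{t+1}]. For example, for (i, j) = (0, 1) we minimise over 4 possible intermediate vertex sequences; the minimum is 7, attained along the walk 0 → 1 → 1 → 1.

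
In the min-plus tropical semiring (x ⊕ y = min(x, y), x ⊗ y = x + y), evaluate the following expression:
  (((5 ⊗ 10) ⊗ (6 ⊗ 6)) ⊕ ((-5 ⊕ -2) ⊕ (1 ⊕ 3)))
(((5 ⊗ 10) ⊗ (6 ⊗ 6)) ⊕ ((-5 ⊕ -2) ⊕ (1 ⊕ 3))) = -5

Expand innermost to outermost. Recall ⊕ takes the minimum of its arguments and ⊗ takes their sum. Working out the expression (((5 ⊗ 10) ⊗ (6 ⊗ 6)) ⊕ ((-5 ⊕ -2) ⊕ (1 ⊕ 3))) gives -5.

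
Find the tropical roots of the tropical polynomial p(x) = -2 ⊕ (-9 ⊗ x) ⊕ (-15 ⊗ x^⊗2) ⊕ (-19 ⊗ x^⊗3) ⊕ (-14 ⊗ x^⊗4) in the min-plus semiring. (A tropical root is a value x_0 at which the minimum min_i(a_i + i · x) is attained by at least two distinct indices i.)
Roots: {-5, 4, 6, 7}

Each tropical root is a break point of the lower envelope of the lines y = a_i + i · x (there are 5 lines, with slopes 0, 1, ..., 4). Only the lines that attain the minimum somewhere contribute to roots; other lines are dominated. Here the surviving (envelope) indices are i = 4, i = 3, i = 2, i = 1, i = 0.
Intersections between consecutive envelope lines give the roots: for adjacent envelope indices i < j the intersection is x = (a_i − a_j) / (j − i). Reading off the sorted break points: {-5, 4, 6, 7}.
Verification: at each break x_0, at least two indices attain the minimum of min_i(a_i + i · x_0).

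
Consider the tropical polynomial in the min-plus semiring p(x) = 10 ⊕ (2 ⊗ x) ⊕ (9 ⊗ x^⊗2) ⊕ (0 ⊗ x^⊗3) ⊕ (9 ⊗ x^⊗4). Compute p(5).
p(5) = 7

A tropical monomial a ⊗ x^⊗i evaluates to a + i · x. Evaluating each term at x = 5:
  Term 0 contributes 10 + 0 · 5 = 10
  Term 1 contributes 2 + 1 · 5 = 7
  Term 2 contributes 9 + 2 · 5 = 19
  Term 3 contributes 0 + 3 · 5 = 15
  Term 4 contributes 9 + 4 · 5 = 29
p(5) = ⊕ of these = min[10, 7, 19, 15, 29] = 7.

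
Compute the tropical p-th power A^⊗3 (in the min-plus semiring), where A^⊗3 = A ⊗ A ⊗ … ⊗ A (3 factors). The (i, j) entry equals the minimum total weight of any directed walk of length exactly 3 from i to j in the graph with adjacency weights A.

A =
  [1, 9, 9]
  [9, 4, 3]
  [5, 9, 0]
A^⊗3 =
  [3, 11, 9]
  [8, 12, 3]
  [5, 9, 0]

Each entry (A^⊗3)_ij equals the minimum over all length-3 walks i = v_0 → v_1 → … → v_3 = j of Σ_t A[v_t][v_{t+1}]. For example, for (i, j) = (0, 2) we minimise over 9 possible intermediate vertex sequences; the minimum is 9, attained along the walk 0 → 2 → 2 → 2.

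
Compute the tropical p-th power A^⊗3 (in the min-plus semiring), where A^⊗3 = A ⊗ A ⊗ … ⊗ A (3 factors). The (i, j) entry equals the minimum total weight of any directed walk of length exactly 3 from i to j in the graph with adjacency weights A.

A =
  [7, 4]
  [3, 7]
A^⊗3 =
  [14, 11]
  [10, 14]

Each entry (A^⊗3)_ij equals the minimum over all length-3 walks i = v_0 → v_1 → … → v_3 = j of Σ_t A[v_t][v_{t+1}]. For example, for (i, j) = (0, 1) we minimise over 4 possible intermediate vertex sequences; the minimum is 11, attained along the walk 0 → 1 → 0 → 1.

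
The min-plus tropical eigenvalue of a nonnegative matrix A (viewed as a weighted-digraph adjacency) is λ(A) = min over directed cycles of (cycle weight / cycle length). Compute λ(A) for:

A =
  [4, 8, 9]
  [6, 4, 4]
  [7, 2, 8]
λ(A) = 3

Enumerate directed cycles and compute their means (weight / length). Sample:
  cycle 0 → 0: weight = 4, length = 1, mean = 4/1 ≈ 4.000
  cycle 1 → 1: weight = 4, length = 1, mean = 4/1 ≈ 4.000
  cycle 2 → 2: weight = 8, length = 1, mean = 8/1 ≈ 8.000
  cycle 0 → 1 → 0: weight = 14, length = 2, mean = 14/2 ≈ 7.000
  cycle 0 → 2 → 0: weight = 16, length = 2, mean = 16/2 ≈ 8.000
  cycle 1 → 0 → 1: weight = 14, length = 2, mean = 14/2 ≈ 7.000
Minimum mean = 3.000, attained e.g. along the cycle 1 → 2 → 1 with weight 6 and length 2. So λ(A) = 6/2 = 3.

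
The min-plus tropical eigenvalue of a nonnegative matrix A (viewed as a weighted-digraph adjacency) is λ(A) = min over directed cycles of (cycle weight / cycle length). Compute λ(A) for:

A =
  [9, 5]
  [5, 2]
λ(A) = 2

Enumerate directed cycles and compute their means (weight / length). Sample:
  cycle 0 → 0: weight = 9, length = 1, mean = 9/1 ≈ 9.000
  cycle 1 → 1: weight = 2, length = 1, mean = 2/1 ≈ 2.000
  cycle 0 → 1 → 0: weight = 10, length = 2, mean = 10/2 ≈ 5.000
  cycle 1 → 0 → 1: weight = 10, length = 2, mean = 10/2 ≈ 5.000
Minimum mean = 2.000, attained e.g. along the cycle 1 → 1 with weight 2 and length 1. So λ(A) = 2/1 = 2.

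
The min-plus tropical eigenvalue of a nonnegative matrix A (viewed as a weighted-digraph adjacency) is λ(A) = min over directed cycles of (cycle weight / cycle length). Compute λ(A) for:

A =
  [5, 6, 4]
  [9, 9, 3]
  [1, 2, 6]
λ(A) = 5/2

Enumerate directed cycles and compute their means (weight / length). Sample:
  cycle 0 → 0: weight = 5, length = 1, mean = 5/1 ≈ 5.000
  cycle 1 → 1: weight = 9, length = 1, mean = 9/1 ≈ 9.000
  cycle 2 → 2: weight = 6, length = 1, mean = 6/1 ≈ 6.000
  cycle 0 → 1 → 0: weight = 15, length = 2, mean = 15/2 ≈ 7.500
  cycle 0 → 2 → 0: weight = 5, length = 2, mean = 5/2 ≈ 2.500
  cycle 1 → 0 → 1: weight = 15, length = 2, mean = 15/2 ≈ 7.500
Minimum mean = 2.500, attained e.g. along the cycle 0 → 2 → 0 with weight 5 and length 2. So λ(A) = 5/2 = 5/2.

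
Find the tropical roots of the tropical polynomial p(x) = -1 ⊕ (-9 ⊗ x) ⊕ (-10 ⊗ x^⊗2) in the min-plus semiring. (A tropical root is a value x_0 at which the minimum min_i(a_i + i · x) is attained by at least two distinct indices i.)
Roots: {1, 8}

Each tropical root is a break point of the lower envelope of the lines y = a_i + i · x (there are 3 lines, with slopes 0, 1, ..., 2). Only the lines that attain the minimum somewhere contribute to roots; other lines are dominated. Here the surviving (envelope) indices are i = 2, i = 1, i = 0.
Intersections between consecutive envelope lines give the roots: for adjacent envelope indices i < j the intersection is x = (a_i − a_j) / (j − i). Reading off the sorted break points: {1, 8}.
Verification: at each break x_0, at least two indices attain the minimum of min_i(a_i + i · x_0).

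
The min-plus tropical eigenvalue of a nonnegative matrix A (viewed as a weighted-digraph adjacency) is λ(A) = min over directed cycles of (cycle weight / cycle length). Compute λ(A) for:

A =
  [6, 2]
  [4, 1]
λ(A) = 1

Enumerate directed cycles and compute their means (weight / length). Sample:
  cycle 0 → 0: weight = 6, length = 1, mean = 6/1 ≈ 6.000
  cycle 1 → 1: weight = 1, length = 1, mean = 1/1 ≈ 1.000
  cycle 0 → 1 → 0: weight = 6, length = 2, mean = 6/2 ≈ 3.000
  cycle 1 → 0 → 1: weight = 6, length = 2, mean = 6/2 ≈ 3.000
Minimum mean = 1.000, attained e.g. along the cycle 1 → 1 with weight 1 and length 1. So λ(A) = 1/1 = 1.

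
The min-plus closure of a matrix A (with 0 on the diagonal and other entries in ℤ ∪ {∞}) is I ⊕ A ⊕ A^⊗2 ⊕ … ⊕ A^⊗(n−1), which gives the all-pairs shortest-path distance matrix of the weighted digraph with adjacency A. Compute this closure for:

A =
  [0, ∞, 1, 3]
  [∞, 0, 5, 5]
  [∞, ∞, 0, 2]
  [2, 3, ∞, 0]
Closure =
  [0, 6, 1, 3]
  [7, 0, 5, 5]
  [4, 5, 0, 2]
  [2, 3, 3, 0]

This is the Floyd-Warshall all-pairs shortest-path computation. For each intermediate vertex k = 0, 1, …, 3, update dist[i][j] ← min(dist[i][j], dist[i][k] + dist[k][j]). The final matrix gives, for each (i, j), the minimum total weight of any directed path from i to j (possibly empty when i = j).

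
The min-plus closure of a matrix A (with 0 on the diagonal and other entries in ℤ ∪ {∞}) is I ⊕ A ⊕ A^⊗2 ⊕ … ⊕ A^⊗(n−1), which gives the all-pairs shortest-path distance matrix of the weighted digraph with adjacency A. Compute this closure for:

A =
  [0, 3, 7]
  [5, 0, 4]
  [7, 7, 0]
Closure =
  [0, 3, 7]
  [5, 0, 4]
  [7, 7, 0]

This is the Floyd-Warshall all-pairs shortest-path computation. For each intermediate vertex k = 0, 1, …, 2, update dist[i][j] ← min(dist[i][j], dist[i][k] + dist[k][j]). The final matrix gives, for each (i, j), the minimum total weight of any directed path from i to j (possibly empty when i = j).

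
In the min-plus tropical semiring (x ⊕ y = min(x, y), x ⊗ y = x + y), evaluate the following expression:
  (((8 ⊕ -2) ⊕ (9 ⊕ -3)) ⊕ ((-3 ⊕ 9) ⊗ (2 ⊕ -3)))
(((8 ⊕ -2) ⊕ (9 ⊕ -3)) ⊕ ((-3 ⊕ 9) ⊗ (2 ⊕ -3))) = -6

Expand innermost to outermost. Recall ⊕ takes the minimum of its arguments and ⊗ takes their sum. Working out the expression (((8 ⊕ -2) ⊕ (9 ⊕ -3)) ⊕ ((-3 ⊕ 9) ⊗ (2 ⊕ -3))) gives -6.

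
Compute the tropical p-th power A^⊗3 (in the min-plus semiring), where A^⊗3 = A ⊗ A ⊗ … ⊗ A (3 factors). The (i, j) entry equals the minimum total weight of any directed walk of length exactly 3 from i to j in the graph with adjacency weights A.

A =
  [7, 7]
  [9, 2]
A^⊗3 =
  [18, 11]
  [13, 6]

Each entry (A^⊗3)_ij equals the minimum over all length-3 walks i = v_0 → v_1 → … → v_3 = j of Σ_t A[v_t][v_{t+1}]. For example, for (i, j) = (0, 1) we minimise over 4 possible intermediate vertex sequences; the minimum is 11, attained along the walk 0 → 1 → 1 → 1.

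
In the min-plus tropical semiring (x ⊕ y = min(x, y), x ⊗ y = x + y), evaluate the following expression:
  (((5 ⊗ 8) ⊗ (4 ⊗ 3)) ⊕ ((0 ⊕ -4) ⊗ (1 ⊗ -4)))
(((5 ⊗ 8) ⊗ (4 ⊗ 3)) ⊕ ((0 ⊕ -4) ⊗ (1 ⊗ -4))) = -7

Expand innermost to outermost. Recall ⊕ takes the minimum of its arguments and ⊗ takes their sum. Working out the expression (((5 ⊗ 8) ⊗ (4 ⊗ 3)) ⊕ ((0 ⊕ -4) ⊗ (1 ⊗ -4))) gives -7.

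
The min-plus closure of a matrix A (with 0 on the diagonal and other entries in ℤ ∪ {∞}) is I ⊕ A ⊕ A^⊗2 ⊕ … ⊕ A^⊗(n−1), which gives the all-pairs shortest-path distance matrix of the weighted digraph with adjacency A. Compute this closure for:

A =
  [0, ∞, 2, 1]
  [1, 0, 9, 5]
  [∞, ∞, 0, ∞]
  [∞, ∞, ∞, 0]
Closure =
  [0, ∞, 2, 1]
  [1, 0, 3, 2]
  [∞, ∞, 0, ∞]
  [∞, ∞, ∞, 0]

This is the Floyd-Warshall all-pairs shortest-path computation. For each intermediate vertex k = 0, 1, …, 3, update dist[i][j] ← min(dist[i][j], dist[i][k] + dist[k][j]). The final matrix gives, for each (i, j), the minimum total weight of any directed path from i to j (possibly empty when i = j).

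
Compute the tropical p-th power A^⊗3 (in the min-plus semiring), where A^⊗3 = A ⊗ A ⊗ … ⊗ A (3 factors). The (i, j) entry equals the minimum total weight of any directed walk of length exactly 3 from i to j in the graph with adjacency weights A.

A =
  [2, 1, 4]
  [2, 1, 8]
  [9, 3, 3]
A^⊗3 =
  [4, 3, 7]
  [4, 3, 7]
  [6, 5, 9]

Each entry (A^⊗3)_ij equals the minimum over all length-3 walks i = v_0 → v_1 → … → v_3 = j of Σ_t A[v_t][v_{t+1}]. For example, for (i, j) = (0, 2) we minimise over 9 possible intermediate vertex sequences; the minimum is 7, attained along the walk 0 → 1 → 0 → 2.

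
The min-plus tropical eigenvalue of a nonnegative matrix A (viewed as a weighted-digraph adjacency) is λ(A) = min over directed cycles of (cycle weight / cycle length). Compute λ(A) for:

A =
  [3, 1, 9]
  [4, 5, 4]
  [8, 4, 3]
λ(A) = 5/2

Enumerate directed cycles and compute their means (weight / length). Sample:
  cycle 0 → 0: weight = 3, length = 1, mean = 3/1 ≈ 3.000
  cycle 1 → 1: weight = 5, length = 1, mean = 5/1 ≈ 5.000
  cycle 2 → 2: weight = 3, length = 1, mean = 3/1 ≈ 3.000
  cycle 0 → 1 → 0: weight = 5, length = 2, mean = 5/2 ≈ 2.500
  cycle 0 → 2 → 0: weight = 17, length = 2, mean = 17/2 ≈ 8.500
  cycle 1 → 0 → 1: weight = 5, length = 2, mean = 5/2 ≈ 2.500
Minimum mean = 2.500, attained e.g. along the cycle 0 → 1 → 0 with weight 5 and length 2. So λ(A) = 5/2 = 5/2.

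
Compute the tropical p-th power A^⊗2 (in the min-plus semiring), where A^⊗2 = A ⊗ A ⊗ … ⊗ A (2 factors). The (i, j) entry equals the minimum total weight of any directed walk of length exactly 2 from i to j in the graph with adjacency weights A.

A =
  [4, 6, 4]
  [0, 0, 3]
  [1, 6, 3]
A^⊗2 =
  [5, 6, 7]
  [0, 0, 3]
  [4, 6, 5]

Each entry (A^⊗2)_ij equals the minimum over all length-2 walks i = v_0 → v_1 → … → v_2 = j of Σ_t A[v_t][v_{t+1}]. For example, for (i, j) = (0, 2) we minimise over 3 possible intermediate vertex sequences; the minimum is 7, attained along the walk 0 → 2 → 2.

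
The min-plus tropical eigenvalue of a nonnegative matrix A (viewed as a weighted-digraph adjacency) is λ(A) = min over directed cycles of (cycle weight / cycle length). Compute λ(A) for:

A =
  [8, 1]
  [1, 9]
λ(A) = 1

Enumerate directed cycles and compute their means (weight / length). Sample:
  cycle 0 → 0: weight = 8, length = 1, mean = 8/1 ≈ 8.000
  cycle 1 → 1: weight = 9, length = 1, mean = 9/1 ≈ 9.000
  cycle 0 → 1 → 0: weight = 2, length = 2, mean = 2/2 ≈ 1.000
  cycle 1 → 0 → 1: weight = 2, length = 2, mean = 2/2 ≈ 1.000
Minimum mean = 1.000, attained e.g. along the cycle 0 → 1 → 0 with weight 2 and length 2. So λ(A) = 2/2 = 1.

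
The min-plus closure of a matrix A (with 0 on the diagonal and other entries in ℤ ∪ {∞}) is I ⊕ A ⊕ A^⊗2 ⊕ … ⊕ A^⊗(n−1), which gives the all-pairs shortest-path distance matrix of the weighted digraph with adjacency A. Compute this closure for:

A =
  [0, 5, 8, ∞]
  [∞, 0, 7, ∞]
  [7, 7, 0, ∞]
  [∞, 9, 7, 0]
Closure =
  [0, 5, 8, ∞]
  [14, 0, 7, ∞]
  [7, 7, 0, ∞]
  [14, 9, 7, 0]

This is the Floyd-Warshall all-pairs shortest-path computation. For each intermediate vertex k = 0, 1, …, 3, update dist[i][j] ← min(dist[i][j], dist[i][k] + dist[k][j]). The final matrix gives, for each (i, j), the minimum total weight of any directed path from i to j (possibly empty when i = j).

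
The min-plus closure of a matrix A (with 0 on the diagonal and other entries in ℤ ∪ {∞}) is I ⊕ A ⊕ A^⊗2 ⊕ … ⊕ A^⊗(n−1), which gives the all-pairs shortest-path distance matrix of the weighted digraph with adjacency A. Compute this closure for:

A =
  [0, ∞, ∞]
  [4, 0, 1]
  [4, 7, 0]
Closure =
  [0, ∞, ∞]
  [4, 0, 1]
  [4, 7, 0]

This is the Floyd-Warshall all-pairs shortest-path computation. For each intermediate vertex k = 0, 1, …, 2, update dist[i][j] ← min(dist[i][j], dist[i][k] + dist[k][j]). The final matrix gives, for each (i, j), the minimum total weight of any directed path from i to j (possibly empty when i = j).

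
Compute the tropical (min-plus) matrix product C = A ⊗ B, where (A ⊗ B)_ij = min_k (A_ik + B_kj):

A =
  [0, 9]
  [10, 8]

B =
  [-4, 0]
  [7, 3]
A ⊗ B =
  [-4, 0]
  [6, 10]

Apply the min-plus product entry-by-entry:
  C[0][0] = min over k of (A[0][0] + B[0][0] = 0 + -4 = -4, A[0][1] + B[1][0] = 9 + 7 = 16) = -4 (attained at k = 0)
  C[0][1] = min over k of (A[0][0] + B[0][1] = 0 + 0 = 0, A[0][1] + B[1][1] = 9 + 3 = 12) = 0 (attained at k = 0)
  C[1][0] = min over k of (A[1][0] + B[0][0] = 10 + -4 = 6, A[1][1] + B[1][0] = 8 + 7 = 15) = 6 (attained at k = 0)
  C[1][1] = min over k of (A[1][0] + B[0][1] = 10 + 0 = 10, A[1][1] + B[1][1] = 8 + 3 = 11) = 10 (attained at k = 0)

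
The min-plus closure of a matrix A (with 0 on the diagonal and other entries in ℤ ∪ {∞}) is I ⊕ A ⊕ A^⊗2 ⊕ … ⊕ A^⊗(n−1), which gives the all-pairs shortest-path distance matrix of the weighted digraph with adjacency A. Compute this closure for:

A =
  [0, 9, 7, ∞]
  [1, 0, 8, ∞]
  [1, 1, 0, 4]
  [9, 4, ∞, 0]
Closure =
  [0, 8, 7, 11]
  [1, 0, 8, 12]
  [1, 1, 0, 4]
  [5, 4, 12, 0]

This is the Floyd-Warshall all-pairs shortest-path computation. For each intermediate vertex k = 0, 1, …, 3, update dist[i][j] ← min(dist[i][j], dist[i][k] + dist[k][j]). The final matrix gives, for each (i, j), the minimum total weight of any directed path from i to j (possibly empty when i = j).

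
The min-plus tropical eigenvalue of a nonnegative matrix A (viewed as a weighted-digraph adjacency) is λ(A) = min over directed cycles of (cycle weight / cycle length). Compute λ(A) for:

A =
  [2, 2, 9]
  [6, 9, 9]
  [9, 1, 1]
λ(A) = 1

Enumerate directed cycles and compute their means (weight / length). Sample:
  cycle 0 → 0: weight = 2, length = 1, mean = 2/1 ≈ 2.000
  cycle 1 → 1: weight = 9, length = 1, mean = 9/1 ≈ 9.000
  cycle 2 → 2: weight = 1, length = 1, mean = 1/1 ≈ 1.000
  cycle 0 → 1 → 0: weight = 8, length = 2, mean = 8/2 ≈ 4.000
  cycle 0 → 2 → 0: weight = 18, length = 2, mean = 18/2 ≈ 9.000
  cycle 1 → 0 → 1: weight = 8, length = 2, mean = 8/2 ≈ 4.000
Minimum mean = 1.000, attained e.g. along the cycle 2 → 2 with weight 1 and length 1. So λ(A) = 1/1 = 1.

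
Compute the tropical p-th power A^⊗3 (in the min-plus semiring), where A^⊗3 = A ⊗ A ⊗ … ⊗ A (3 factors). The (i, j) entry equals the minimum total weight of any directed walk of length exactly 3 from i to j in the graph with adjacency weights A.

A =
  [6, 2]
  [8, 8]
A^⊗3 =
  [16, 12]
  [18, 16]

Each entry (A^⊗3)_ij equals the minimum over all length-3 walks i = v_0 → v_1 → … → v_3 = j of Σ_t A[v_t][v_{t+1}]. For example, for (i, j) = (0, 1) we minimise over 4 possible intermediate vertex sequences; the minimum is 12, attained along the walk 0 → 1 → 0 → 1.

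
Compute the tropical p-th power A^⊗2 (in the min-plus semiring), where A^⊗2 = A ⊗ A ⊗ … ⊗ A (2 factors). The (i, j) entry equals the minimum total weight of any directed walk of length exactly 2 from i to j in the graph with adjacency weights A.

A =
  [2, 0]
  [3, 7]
A^⊗2 =
  [3, 2]
  [5, 3]

Each entry (A^⊗2)_ij equals the minimum over all length-2 walks i = v_0 → v_1 → … → v_2 = j of Σ_t A[v_t][v_{t+1}]. For example, for (i, j) = (0, 1) we minimise over 2 possible intermediate vertex sequences; the minimum is 2, attained along the walk 0 → 0 → 1.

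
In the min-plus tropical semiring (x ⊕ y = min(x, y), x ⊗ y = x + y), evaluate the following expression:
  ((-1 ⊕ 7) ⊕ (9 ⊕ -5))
((-1 ⊕ 7) ⊕ (9 ⊕ -5)) = -5

Expand innermost to outermost. Recall ⊕ takes the minimum of its arguments and ⊗ takes their sum. Working out the expression ((-1 ⊕ 7) ⊕ (9 ⊕ -5)) gives -5.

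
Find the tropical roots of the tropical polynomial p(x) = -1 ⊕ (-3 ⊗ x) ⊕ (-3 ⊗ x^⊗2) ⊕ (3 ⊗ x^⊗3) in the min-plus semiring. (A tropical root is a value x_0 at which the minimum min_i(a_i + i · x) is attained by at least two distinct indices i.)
Roots: {-6, 0, 2}

Each tropical root is a break point of the lower envelope of the lines y = a_i + i · x (there are 4 lines, with slopes 0, 1, ..., 3). Only the lines that attain the minimum somewhere contribute to roots; other lines are dominated. Here the surviving (envelope) indices are i = 3, i = 2, i = 1, i = 0.
Intersections between consecutive envelope lines give the roots: for adjacent envelope indices i < j the intersection is x = (a_i − a_j) / (j − i). Reading off the sorted break points: {-6, 0, 2}.
Verification: at each break x_0, at least two indices attain the minimum of min_i(a_i + i · x_0).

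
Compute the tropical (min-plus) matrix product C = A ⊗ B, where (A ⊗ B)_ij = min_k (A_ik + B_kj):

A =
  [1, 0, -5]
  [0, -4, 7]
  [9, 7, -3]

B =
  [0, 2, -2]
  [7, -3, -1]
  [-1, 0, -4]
A ⊗ B =
  [-6, -5, -9]
  [0, -7, -5]
  [-4, -3, -7]

Apply the min-plus product entry-by-entry:
  C[0][0] = min over k of (A[0][0] + B[0][0] = 1 + 0 = 1, A[0][1] + B[1][0] = 0 + 7 = 7, A[0][2] + B[2][0] = -5 + -1 = -6) = -6 (attained at k = 2)
  C[0][1] = min over k of (A[0][0] + B[0][1] = 1 + 2 = 3, A[0][1] + B[1][1] = 0 + -3 = -3, A[0][2] + B[2][1] = -5 + 0 = -5) = -5 (attained at k = 2)
  C[0][2] = min over k of (A[0][0] + B[0][2] = 1 + -2 = -1, A[0][1] + B[1][2] = 0 + -1 = -1, A[0][2] + B[2][2] = -5 + -4 = -9) = -9 (attained at k = 2)
  C[1][0] = min over k of (A[1][0] + B[0][0] = 0 + 0 = 0, A[1][1] + B[1][0] = -4 + 7 = 3, A[1][2] + B[2][0] = 7 + -1 = 6) = 0 (attained at k = 0)
  C[1][1] = min over k of (A[1][0] + B[0][1] = 0 + 2 = 2, A[1][1] + B[1][1] = -4 + -3 = -7, A[1][2] + B[2][1] = 7 + 0 = 7) = -7 (attained at k = 1)
  C[1][2] = min over k of (A[1][0] + B[0][2] = 0 + -2 = -2, A[1][1] + B[1][2] = -4 + -1 = -5, A[1][2] + B[2][2] = 7 + -4 = 3) = -5 (attained at k = 1)
  C[2][0] = min over k of (A[2][0] + B[0][0] = 9 + 0 = 9, A[2][1] + B[1][0] = 7 + 7 = 14, A[2][2] + B[2][0] = -3 + -1 = -4) = -4 (attained at k = 2)
  C[2][1] = min over k of (A[2][0] + B[0][1] = 9 + 2 = 11, A[2][1] + B[1][1] = 7 + -3 = 4, A[2][2] + B[2][1] = -3 + 0 = -3) = -3 (attained at k = 2)
  C[2][2] = min over k of (A[2][0] + B[0][2] = 9 + -2 = 7, A[2][1] + B[1][2] = 7 + -1 = 6, A[2][2] + B[2][2] = -3 + -4 = -7) = -7 (attained at k = 2)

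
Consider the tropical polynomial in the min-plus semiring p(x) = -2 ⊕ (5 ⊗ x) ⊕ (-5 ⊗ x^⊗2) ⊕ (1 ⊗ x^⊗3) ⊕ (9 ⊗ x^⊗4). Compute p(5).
p(5) = -2

A tropical monomial a ⊗ x^⊗i evaluates to a + i · x. Evaluating each term at x = 5:
  Term 0 contributes -2 + 0 · 5 = -2
  Term 1 contributes 5 + 1 · 5 = 10
  Term 2 contributes -5 + 2 · 5 = 5
  Term 3 contributes 1 + 3 · 5 = 16
  Term 4 contributes 9 + 4 · 5 = 29
p(5) = ⊕ of these = min[-2, 10, 5, 16, 29] = -2.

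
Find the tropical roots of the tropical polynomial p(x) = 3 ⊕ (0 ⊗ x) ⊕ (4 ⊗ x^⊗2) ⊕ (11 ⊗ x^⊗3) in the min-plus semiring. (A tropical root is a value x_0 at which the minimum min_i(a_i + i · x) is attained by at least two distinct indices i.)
Roots: {-7, -4, 3}

Each tropical root is a break point of the lower envelope of the lines y = a_i + i · x (there are 4 lines, with slopes 0, 1, ..., 3). Only the lines that attain the minimum somewhere contribute to roots; other lines are dominated. Here the surviving (envelope) indices are i = 3, i = 2, i = 1, i = 0.
Intersections between consecutive envelope lines give the roots: for adjacent envelope indices i < j the intersection is x = (a_i − a_j) / (j − i). Reading off the sorted break points: {-7, -4, 3}.
Verification: at each break x_0, at least two indices attain the minimum of min_i(a_i + i · x_0).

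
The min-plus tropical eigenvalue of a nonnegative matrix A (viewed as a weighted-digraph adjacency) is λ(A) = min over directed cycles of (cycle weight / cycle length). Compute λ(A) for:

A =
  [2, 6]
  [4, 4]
λ(A) = 2

Enumerate directed cycles and compute their means (weight / length). Sample:
  cycle 0 → 0: weight = 2, length = 1, mean = 2/1 ≈ 2.000
  cycle 1 → 1: weight = 4, length = 1, mean = 4/1 ≈ 4.000
  cycle 0 → 1 → 0: weight = 10, length = 2, mean = 10/2 ≈ 5.000
  cycle 1 → 0 → 1: weight = 10, length = 2, mean = 10/2 ≈ 5.000
Minimum mean = 2.000, attained e.g. along the cycle 0 → 0 with weight 2 and length 1. So λ(A) = 2/1 = 2.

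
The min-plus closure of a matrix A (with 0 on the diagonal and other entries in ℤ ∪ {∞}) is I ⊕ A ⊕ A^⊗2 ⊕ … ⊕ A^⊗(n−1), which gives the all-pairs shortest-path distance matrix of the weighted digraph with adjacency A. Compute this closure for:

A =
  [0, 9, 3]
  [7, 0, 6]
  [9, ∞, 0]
Closure =
  [0, 9, 3]
  [7, 0, 6]
  [9, 18, 0]

This is the Floyd-Warshall all-pairs shortest-path computation. For each intermediate vertex k = 0, 1, …, 2, update dist[i][j] ← min(dist[i][j], dist[i][k] + dist[k][j]). The final matrix gives, for each (i, j), the minimum total weight of any directed path from i to j (possibly empty when i = j).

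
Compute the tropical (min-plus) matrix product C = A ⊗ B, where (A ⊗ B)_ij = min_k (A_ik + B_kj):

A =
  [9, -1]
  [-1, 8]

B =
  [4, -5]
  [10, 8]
A ⊗ B =
  [9, 4]
  [3, -6]

Apply the min-plus product entry-by-entry:
  C[0][0] = min over k of (A[0][0] + B[0][0] = 9 + 4 = 13, A[0][1] + B[1][0] = -1 + 10 = 9) = 9 (attained at k = 1)
  C[0][1] = min over k of (A[0][0] + B[0][1] = 9 + -5 = 4, A[0][1] + B[1][1] = -1 + 8 = 7) = 4 (attained at k = 0)
  C[1][0] = min over k of (A[1][0] + B[0][0] = -1 + 4 = 3, A[1][1] + B[1][0] = 8 + 10 = 18) = 3 (attained at k = 0)
  C[1][1] = min over k of (A[1][0] + B[0][1] = -1 + -5 = -6, A[1][1] + B[1][1] = 8 + 8 = 16) = -6 (attained at k = 0)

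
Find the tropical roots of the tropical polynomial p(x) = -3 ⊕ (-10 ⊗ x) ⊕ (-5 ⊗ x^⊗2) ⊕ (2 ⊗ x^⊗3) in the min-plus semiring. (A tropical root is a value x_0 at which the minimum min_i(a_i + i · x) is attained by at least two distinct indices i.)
Roots: {-7, -5, 7}

Each tropical root is a break point of the lower envelope of the lines y = a_i + i · x (there are 4 lines, with slopes 0, 1, ..., 3). Only the lines that attain the minimum somewhere contribute to roots; other lines are dominated. Here the surviving (envelope) indices are i = 3, i = 2, i = 1, i = 0.
Intersections between consecutive envelope lines give the roots: for adjacent envelope indices i < j the intersection is x = (a_i − a_j) / (j − i). Reading off the sorted break points: {-7, -5, 7}.
Verification: at each break x_0, at least two indices attain the minimum of min_i(a_i + i · x_0).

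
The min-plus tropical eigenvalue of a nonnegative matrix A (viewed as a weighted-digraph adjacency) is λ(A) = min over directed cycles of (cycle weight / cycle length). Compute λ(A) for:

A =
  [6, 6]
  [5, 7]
λ(A) = 11/2

Enumerate directed cycles and compute their means (weight / length). Sample:
  cycle 0 → 0: weight = 6, length = 1, mean = 6/1 ≈ 6.000
  cycle 1 → 1: weight = 7, length = 1, mean = 7/1 ≈ 7.000
  cycle 0 → 1 → 0: weight = 11, length = 2, mean = 11/2 ≈ 5.500
  cycle 1 → 0 → 1: weight = 11, length = 2, mean = 11/2 ≈ 5.500
Minimum mean = 5.500, attained e.g. along the cycle 0 → 1 → 0 with weight 11 and length 2. So λ(A) = 11/2 = 11/2.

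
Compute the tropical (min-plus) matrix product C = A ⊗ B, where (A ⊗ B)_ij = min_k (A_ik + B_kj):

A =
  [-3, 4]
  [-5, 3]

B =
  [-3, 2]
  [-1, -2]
A ⊗ B =
  [-6, -1]
  [-8, -3]

Apply the min-plus product entry-by-entry:
  C[0][0] = min over k of (A[0][0] + B[0][0] = -3 + -3 = -6, A[0][1] + B[1][0] = 4 + -1 = 3) = -6 (attained at k = 0)
  C[0][1] = min over k of (A[0][0] + B[0][1] = -3 + 2 = -1, A[0][1] + B[1][1] = 4 + -2 = 2) = -1 (attained at k = 0)
  C[1][0] = min over k of (A[1][0] + B[0][0] = -5 + -3 = -8, A[1][1] + B[1][0] = 3 + -1 = 2) = -8 (attained at k = 0)
  C[1][1] = min over k of (A[1][0] + B[0][1] = -5 + 2 = -3, A[1][1] + B[1][1] = 3 + -2 = 1) = -3 (attained at k = 0)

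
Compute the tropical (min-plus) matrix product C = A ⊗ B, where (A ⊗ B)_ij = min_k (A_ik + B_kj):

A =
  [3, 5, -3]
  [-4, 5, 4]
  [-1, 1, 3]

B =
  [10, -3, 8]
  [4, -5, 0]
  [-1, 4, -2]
A ⊗ B =
  [-4, 0, -5]
  [3, -7, 2]
  [2, -4, 1]

Apply the min-plus product entry-by-entry:
  C[0][0] = min over k of (A[0][0] + B[0][0] = 3 + 10 = 13, A[0][1] + B[1][0] = 5 + 4 = 9, A[0][2] + B[2][0] = -3 + -1 = -4) = -4 (attained at k = 2)
  C[0][1] = min over k of (A[0][0] + B[0][1] = 3 + -3 = 0, A[0][1] + B[1][1] = 5 + -5 = 0, A[0][2] + B[2][1] = -3 + 4 = 1) = 0 (attained at k = 0)
  C[0][2] = min over k of (A[0][0] + B[0][2] = 3 + 8 = 11, A[0][1] + B[1][2] = 5 + 0 = 5, A[0][2] + B[2][2] = -3 + -2 = -5) = -5 (attained at k = 2)
  C[1][0] = min over k of (A[1][0] + B[0][0] = -4 + 10 = 6, A[1][1] + B[1][0] = 5 + 4 = 9, A[1][2] + B[2][0] = 4 + -1 = 3) = 3 (attained at k = 2)
  C[1][1] = min over k of (A[1][0] + B[0][1] = -4 + -3 = -7, A[1][1] + B[1][1] = 5 + -5 = 0, A[1][2] + B[2][1] = 4 + 4 = 8) = -7 (attained at k = 0)
  C[1][2] = min over k of (A[1][0] + B[0][2] = -4 + 8 = 4, A[1][1] + B[1][2] = 5 + 0 = 5, A[1][2] + B[2][2] = 4 + -2 = 2) = 2 (attained at k = 2)
  C[2][0] = min over k of (A[2][0] + B[0][0] = -1 + 10 = 9, A[2][1] + B[1][0] = 1 + 4 = 5, A[2][2] + B[2][0] = 3 + -1 = 2) = 2 (attained at k = 2)
  C[2][1] = min over k of (A[2][0] + B[0][1] = -1 + -3 = -4, A[2][1] + B[1][1] = 1 + -5 = -4, A[2][2] + B[2][1] = 3 + 4 = 7) = -4 (attained at k = 0)
  C[2][2] = min over k of (A[2][0] + B[0][2] = -1 + 8 = 7, A[2][1] + B[1][2] = 1 + 0 = 1, A[2][2] + B[2][2] = 3 + -2 = 1) = 1 (attained at k = 1)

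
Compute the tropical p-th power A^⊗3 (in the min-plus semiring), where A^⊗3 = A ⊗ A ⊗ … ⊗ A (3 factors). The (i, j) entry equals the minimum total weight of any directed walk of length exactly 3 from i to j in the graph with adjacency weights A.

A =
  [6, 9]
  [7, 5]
A^⊗3 =
  [18, 19]
  [17, 15]

Each entry (A^⊗3)_ij equals the minimum over all length-3 walks i = v_0 → v_1 → … → v_3 = j of Σ_t A[v_t][v_{t+1}]. For example, for (i, j) = (0, 1) we minimise over 4 possible intermediate vertex sequences; the minimum is 19, attained along the walk 0 → 1 → 1 → 1.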